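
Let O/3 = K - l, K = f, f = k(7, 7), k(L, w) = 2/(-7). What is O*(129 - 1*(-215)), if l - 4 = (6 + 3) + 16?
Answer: -211560/7 ≈ -30223.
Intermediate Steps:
k(L, w) = -2/7 (k(L, w) = 2*(-1/7) = -2/7)
f = -2/7 ≈ -0.28571
K = -2/7 ≈ -0.28571
l = 29 (l = 4 + ((6 + 3) + 16) = 4 + (9 + 16) = 4 + 25 = 29)
O = -615/7 (O = 3*(-2/7 - 1*29) = 3*(-2/7 - 29) = 3*(-205/7) = -615/7 ≈ -87.857)
O*(129 - 1*(-215)) = -615*(129 - 1*(-215))/7 = -615*(129 + 215)/7 = -615/7*344 = -211560/7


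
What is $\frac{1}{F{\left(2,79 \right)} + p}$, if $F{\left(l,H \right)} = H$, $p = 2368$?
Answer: $\frac{1}{2447} \approx 0.00040866$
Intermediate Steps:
$\frac{1}{F{\left(2,79 \right)} + p} = \frac{1}{79 + 2368} = \frac{1}{2447}$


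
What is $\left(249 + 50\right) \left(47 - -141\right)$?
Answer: $56212$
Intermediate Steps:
$\left(249 + 50\right) \left(47 - -141\right) = 299 \left(47 + 141\right) = 299 \cdot 188 = 56212$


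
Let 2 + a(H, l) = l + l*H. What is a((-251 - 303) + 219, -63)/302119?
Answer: 21040/302119 ≈ 0.069641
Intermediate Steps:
a(H, l) = -2 + l + H*l (a(H, l) = -2 + (l + l*H) = -2 + (l + H*l) = -2 + l + H*l)
a((-251 - 303) + 219, -63)/302119 = (-2 - 63 + ((-251 - 303) + 219)*(-63))/302119 = (-2 - 63 + (-554 + 219)*(-63))*(1/302119) = (-2 - 63 - 335*(-63))*(1/302119) = (-2 - 63 + 21105)*(1/302119) = 21040*(1/302119) = 21040/302119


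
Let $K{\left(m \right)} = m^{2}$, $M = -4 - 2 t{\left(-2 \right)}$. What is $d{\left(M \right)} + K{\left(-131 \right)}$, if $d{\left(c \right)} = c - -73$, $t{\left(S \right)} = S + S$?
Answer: $17238$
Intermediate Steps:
$t{\left(S \right)} = 2 S$
$M = 4$ ($M = -4 - 2 \cdot 2 \left(-2\right) = -4 - -8 = -4 + 8 = 4$)
$d{\left(c \right)} = 73 + c$ ($d{\left(c \right)} = c + 73 = 73 + c$)
$d{\left(M \right)} + K{\left(-131 \right)} = \left(73 + 4\right) + \left(-131\right)^{2} = 77 + 17161 = 17238$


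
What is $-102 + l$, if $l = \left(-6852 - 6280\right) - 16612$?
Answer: $-29846$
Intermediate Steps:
$l = -29744$ ($l = -13132 - 16612 = -29744$)
$-102 + l = -102 - 29744 = -29846$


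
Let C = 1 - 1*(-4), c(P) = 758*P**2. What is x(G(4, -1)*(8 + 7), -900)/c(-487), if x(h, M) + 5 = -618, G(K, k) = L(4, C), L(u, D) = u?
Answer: -623/179774102 ≈ -3.4655e-6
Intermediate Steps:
C = 5 (C = 1 + 4 = 5)
G(K, k) = 4
x(h, M) = -623 (x(h, M) = -5 - 618 = -623)
x(G(4, -1)*(8 + 7), -900)/c(-487) = -623/(758*(-487)**2) = -623/(758*237169) = -623/179774102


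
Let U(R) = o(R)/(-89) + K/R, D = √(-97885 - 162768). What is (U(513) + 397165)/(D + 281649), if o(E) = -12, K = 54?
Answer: 189157276868229/134140975973114 - 671606421*I*√260653/134140975973114 ≈ 1.4101 - 0.0025561*I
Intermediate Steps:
D = I*√260653 (D = √(-260653) = I*√260653 ≈ 510.54*I)
U(R) = 12/89 + 54/R (U(R) = -12/(-89) + 54/R = -12*(-1/89) + 54/R = 12/89 + 54/R)
(U(513) + 397165)/(D + 281649) = ((12/89 + 54/513) + 397165)/(I*√260653 + 281649) = ((12/89 + 54*(1/513)) + 397165)/(281649 + I*√260653) = ((12/89 + 2/19) + 397165)/(281649 + I*√260653) = (406/1691 + 397165)/(281649 + I*√260653) = 671606421/(1691*(281649 + I*√260653))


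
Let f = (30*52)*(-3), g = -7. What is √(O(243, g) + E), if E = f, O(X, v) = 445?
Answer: 11*I*√35 ≈ 65.077*I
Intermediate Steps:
f = -4680 (f = 1560*(-3) = -4680)
E = -4680
√(O(243, g) + E) = √(445 - 4680) = √(-4235) = 11*I*√35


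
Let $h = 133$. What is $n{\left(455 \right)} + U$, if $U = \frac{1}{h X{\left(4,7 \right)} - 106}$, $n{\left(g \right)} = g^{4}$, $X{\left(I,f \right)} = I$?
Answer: $\frac{18258083366251}{426} \approx 4.2859 \cdot 10^{10}$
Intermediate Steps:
$U = \frac{1}{426}$ ($U = \frac{1}{133 \cdot 4 - 106} = \frac{1}{532 - 106} = \frac{1}{426} \approx 0.0023474$)
$n{\left(455 \right)} + U = 455^{4} + \frac{1}{426} = 42859350625 + \frac{1}{426} = \frac{18258083366251}{426}$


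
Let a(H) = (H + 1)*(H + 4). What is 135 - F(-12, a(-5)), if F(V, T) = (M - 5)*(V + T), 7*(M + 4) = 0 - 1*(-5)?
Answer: 481/7 ≈ 68.714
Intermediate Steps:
a(H) = (1 + H)*(4 + H)
M = -23/7 (M = -4 + (0 - 1*(-5))/7 = -4 + (0 + 5)/7 = -4 + (⅐)*5 = -4 + 5/7 = -23/7 ≈ -3.2857)
F(V, T) = -58*T/7 - 58*V/7 (F(V, T) = (-23/7 - 5)*(V + T) = -58*(T + V)/7 = -58*T/7 - 58*V/7)
135 - F(-12, a(-5)) = 135 - (-58*(4 + (-5)² + 5*(-5))/7 - 58/7*(-12)) = 135 - (-58*(4 + 25 - 25)/7 + 696/7) = 135 - (-58/7*4 + 696/7) = 135 - (-232/7 + 696/7) = 135 - 1*464/7 = 135 - 464/7 = 481/7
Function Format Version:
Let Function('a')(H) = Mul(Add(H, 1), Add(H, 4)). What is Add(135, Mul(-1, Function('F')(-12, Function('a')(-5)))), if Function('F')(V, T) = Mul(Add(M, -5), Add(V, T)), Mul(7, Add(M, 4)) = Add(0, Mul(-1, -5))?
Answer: Rational(481, 7) ≈ 68.714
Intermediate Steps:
Function('a')(H) = Mul(Add(1, H), Add(4, H))
M = Rational(-23, 7) (M = Add(-4, Mul(Rational(1, 7), Add(0, Mul(-1, -5)))) = Add(-4, Mul(Rational(1, 7), Add(0, 5))) = Add(-4, Mul(Rational(1, 7), 5)) = Add(-4, Rational(5, 7)) = Rational(-23, 7) ≈ -3.2857)
Function('F')(V, T) = Add(Mul(Rational(-58, 7), T), Mul(Rational(-58, 7), V)) (Function('F')(V, T) = Mul(Add(Rational(-23, 7), -5), Add(V, T)) = Mul(Rational(-58, 7), Add(T, V)) = Add(Mul(Rational(-58, 7), T), Mul(Rational(-58, 7), V)))
Add(135, Mul(-1, Function('F')(-12, Function('a')(-5)))) = Add(135, Mul(-1, Add(Mul(Rational(-58, 7), Add(4, Pow(-5, 2), Mul(5, -5))), Mul(Rational(-58, 7), -12)))) = Add(135, Mul(-1, Add(Mul(Rational(-58, 7), Add(4, 25, -25)), Rational(696, 7)))) = Add(135, Mul(-1, Add(Mul(Rational(-58, 7), 4), Rational(696, 7)))) = Add(135, Mul(-1, Add(Rational(-232, 7), Rational(696, 7)))) = Add(135, Mul(-1, Rational(464, 7))) = Add(135, Rational(-464, 7)) = Rational(481, 7)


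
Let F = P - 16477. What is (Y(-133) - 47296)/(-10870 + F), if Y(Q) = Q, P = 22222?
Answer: 47429/5125 ≈ 9.2544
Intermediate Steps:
F = 5745 (F = 22222 - 16477 = 5745)
(Y(-133) - 47296)/(-10870 + F) = (-133 - 47296)/(-10870 + 5745) = -47429/(-5125) = -47429*(-1/5125) = 47429/5125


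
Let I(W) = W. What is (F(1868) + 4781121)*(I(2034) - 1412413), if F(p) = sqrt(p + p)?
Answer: -6743192654859 - 2820758*sqrt(934) ≈ -6.7433e+12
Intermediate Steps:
F(p) = sqrt(2)*sqrt(p) (F(p) = sqrt(2*p) = sqrt(2)*sqrt(p))
(F(1868) + 4781121)*(I(2034) - 1412413) = (sqrt(2)*sqrt(1868) + 4781121)*(2034 - 1412413) = (sqrt(2)*(2*sqrt(467)) + 4781121)*(-1410379) = (2*sqrt(934) + 4781121)*(-1410379) = (4781121 + 2*sqrt(934))*(-1410379) = -6743192654859 - 2820758*sqrt(934)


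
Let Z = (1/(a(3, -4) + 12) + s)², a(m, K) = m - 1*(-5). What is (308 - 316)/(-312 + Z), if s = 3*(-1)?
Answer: 3200/121319 ≈ 0.026377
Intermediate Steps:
a(m, K) = 5 + m (a(m, K) = m + 5 = 5 + m)
s = -3
Z = 3481/400 (Z = (1/((5 + 3) + 12) - 3)² = (1/(8 + 12) - 3)² = (1/20 - 3)² = (-59/20)² = 3481/400 ≈ 8.7025)
(308 - 316)/(-312 + Z) = (308 - 316)/(-312 + 3481/400) = -8/(-121319/400) = -8*(-400/121319) = 3200/121319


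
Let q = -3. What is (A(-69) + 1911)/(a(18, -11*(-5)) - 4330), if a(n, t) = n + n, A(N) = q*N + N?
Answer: -2049/4294 ≈ -0.47718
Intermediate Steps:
A(N) = -2*N (A(N) = -3*N + N = -2*N)
a(n, t) = 2*n
(A(-69) + 1911)/(a(18, -11*(-5)) - 4330) = (-2*(-69) + 1911)/(2*18 - 4330) = (138 + 1911)/(36 - 4330) = 2049/(-4294) = 2049*(-1/4294) = -2049/4294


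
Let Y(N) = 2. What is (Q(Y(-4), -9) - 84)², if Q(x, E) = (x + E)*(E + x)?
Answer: 1225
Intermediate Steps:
Q(x, E) = (E + x)² (Q(x, E) = (E + x)*(E + x) = (E + x)²)
(Q(Y(-4), -9) - 84)² = ((-9 + 2)² - 84)² = ((-7)² - 84)² = (49 - 84)² = (-35)² = 1225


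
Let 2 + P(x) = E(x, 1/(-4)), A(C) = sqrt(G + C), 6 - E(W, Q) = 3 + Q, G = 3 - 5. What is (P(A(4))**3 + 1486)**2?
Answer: 9068562441/4096 ≈ 2.2140e+6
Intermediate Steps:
G = -2
E(W, Q) = 3 - Q (E(W, Q) = 6 - (3 + Q) = 6 + (-3 - Q) = 3 - Q)
A(C) = sqrt(-2 + C)
P(x) = 5/4 (P(x) = -2 + (3 - 1/(-4)) = -2 + (3 - 1*(-1/4)) = -2 + (3 + 1/4) = -2 + 13/4 = 5/4)
(P(A(4))**3 + 1486)**2 = ((5/4)**3 + 1486)**2 = (125/64 + 1486)**2 = (95229/64)**2 = 9068562441/4096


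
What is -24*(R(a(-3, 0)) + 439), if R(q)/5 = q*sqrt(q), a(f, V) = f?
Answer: -10536 + 360*I*sqrt(3) ≈ -10536.0 + 623.54*I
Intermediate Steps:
R(q) = 5*q**(3/2) (R(q) = 5*(q*sqrt(q)) = 5*q**(3/2))
-24*(R(a(-3, 0)) + 439) = -24*(5*(-3)**(3/2) + 439) = -24*(5*(-3*I*sqrt(3)) + 439) = -24*(-15*I*sqrt(3) + 439) = -24*(439 - 15*I*sqrt(3)) = -10536 + 360*I*sqrt(3)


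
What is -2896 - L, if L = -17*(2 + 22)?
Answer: -2488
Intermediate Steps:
L = -408 (L = -17*24 = -408)
-2896 - L = -2896 - 1*(-408) = -2896 + 408 = -2488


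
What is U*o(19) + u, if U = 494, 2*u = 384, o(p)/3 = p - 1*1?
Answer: 26868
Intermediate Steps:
o(p) = -3 + 3*p (o(p) = 3*(p - 1*1) = 3*(p - 1) = 3*(-1 + p) = -3 + 3*p)
u = 192 (u = (1/2)*384 = 192)
U*o(19) + u = 494*(-3 + 3*19) + 192 = 494*(-3 + 57) + 192 = 494*54 + 192 = 26676 + 192 = 26868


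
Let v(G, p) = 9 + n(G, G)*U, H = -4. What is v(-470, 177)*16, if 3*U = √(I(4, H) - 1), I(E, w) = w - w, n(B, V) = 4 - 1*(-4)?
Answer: 144 + 128*I/3 ≈ 144.0 + 42.667*I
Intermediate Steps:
n(B, V) = 8 (n(B, V) = 4 + 4 = 8)
I(E, w) = 0
U = I/3 (U = √(0 - 1)/3 = √(-1)/3 = I/3 ≈ 0.33333*I)
v(G, p) = 9 + 8*I/3 (v(G, p) = 9 + 8*(I/3) = 9 + 8*I/3)
v(-470, 177)*16 = (9 + 8*I/3)*16 = 144 + 128*I/3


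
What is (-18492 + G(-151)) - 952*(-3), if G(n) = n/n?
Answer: -15635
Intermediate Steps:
G(n) = 1
(-18492 + G(-151)) - 952*(-3) = (-18492 + 1) - 952*(-3) = -18491 + 2856 = -15635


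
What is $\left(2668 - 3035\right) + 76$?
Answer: $-291$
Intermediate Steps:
$\left(2668 - 3035\right) + 76 = -367 + 76 = -291$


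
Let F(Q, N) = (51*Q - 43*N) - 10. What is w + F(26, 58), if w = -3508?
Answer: -4686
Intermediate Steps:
F(Q, N) = -10 - 43*N + 51*Q (F(Q, N) = (-43*N + 51*Q) - 10 = -10 - 43*N + 51*Q)
w + F(26, 58) = -3508 + (-10 - 43*58 + 51*26) = -3508 + (-10 - 2494 + 1326) = -3508 - 1178 = -4686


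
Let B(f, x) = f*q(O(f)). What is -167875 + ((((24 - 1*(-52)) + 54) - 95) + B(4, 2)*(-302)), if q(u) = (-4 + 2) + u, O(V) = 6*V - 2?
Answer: -192000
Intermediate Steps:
O(V) = -2 + 6*V
q(u) = -2 + u
B(f, x) = f*(-4 + 6*f) (B(f, x) = f*(-2 + (-2 + 6*f)) = f*(-4 + 6*f))
-167875 + ((((24 - 1*(-52)) + 54) - 95) + B(4, 2)*(-302)) = -167875 + ((((24 - 1*(-52)) + 54) - 95) + (2*4*(-2 + 3*4))*(-302)) = -167875 + ((((24 + 52) + 54) - 95) + (2*4*(-2 + 12))*(-302)) = -167875 + (((76 + 54) - 95) + (2*4*10)*(-302)) = -167875 + ((130 - 95) + 80*(-302)) = -167875 + (35 - 24160) = -167875 - 24125 = -192000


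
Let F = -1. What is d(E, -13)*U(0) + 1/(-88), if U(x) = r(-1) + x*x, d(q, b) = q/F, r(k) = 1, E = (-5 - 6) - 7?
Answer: 1583/88 ≈ 17.989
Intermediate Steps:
E = -18 (E = -11 - 7 = -18)
d(q, b) = -q (d(q, b) = q/(-1) = q*(-1) = -q)
U(x) = 1 + x² (U(x) = 1 + x*x = 1 + x²)
d(E, -13)*U(0) + 1/(-88) = (-1*(-18))*(1 + 0²) + 1/(-88) = 18*(1 + 0) - 1/88 = 18*1 - 1/88 = 18 - 1/88 = 1583/88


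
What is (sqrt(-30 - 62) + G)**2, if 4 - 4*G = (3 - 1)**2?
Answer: -92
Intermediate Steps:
G = 0 (G = 1 - (3 - 1)**2/4 = 1 - 1/4*2**2 = 1 - 1/4*4 = 1 - 1 = 0)
(sqrt(-30 - 62) + G)**2 = (sqrt(-30 - 62) + 0)**2 = (sqrt(-92) + 0)**2 = (2*I*sqrt(23) + 0)**2 = (2*I*sqrt(23))**2 = -92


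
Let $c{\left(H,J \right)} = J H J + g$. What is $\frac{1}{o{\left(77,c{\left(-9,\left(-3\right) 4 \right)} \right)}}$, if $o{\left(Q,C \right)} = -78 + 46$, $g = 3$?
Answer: $- \frac{1}{32} \approx -0.03125$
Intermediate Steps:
$c{\left(H,J \right)} = 3 + H J^{2}$ ($c{\left(H,J \right)} = J H J + 3 = H J J + 3 = H J^{2} + 3 = 3 + H J^{2}$)
$o{\left(Q,C \right)} = -32$
$\frac{1}{o{\left(77,c{\left(-9,\left(-3\right) 4 \right)} \right)}} = \frac{1}{-32} = - \frac{1}{32}$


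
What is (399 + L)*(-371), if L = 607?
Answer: -373226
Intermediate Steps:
(399 + L)*(-371) = (399 + 607)*(-371) = 1006*(-371) = -373226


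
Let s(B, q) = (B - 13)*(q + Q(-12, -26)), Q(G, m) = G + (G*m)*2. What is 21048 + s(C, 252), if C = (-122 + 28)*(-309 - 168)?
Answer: 38749848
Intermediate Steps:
C = 44838 (C = -94*(-477) = 44838)
Q(G, m) = G + 2*G*m
s(B, q) = (-13 + B)*(612 + q) (s(B, q) = (B - 13)*(q - 12*(1 + 2*(-26))) = (-13 + B)*(q - 12*(1 - 52)) = (-13 + B)*(q - 12*(-51)) = (-13 + B)*(q + 612) = (-13 + B)*(612 + q))
21048 + s(C, 252) = 21048 + (-7956 - 13*252 + 612*44838 + 44838*252) = 21048 + (-7956 - 3276 + 27440856 + 11299176) = 21048 + 38728800 = 38749848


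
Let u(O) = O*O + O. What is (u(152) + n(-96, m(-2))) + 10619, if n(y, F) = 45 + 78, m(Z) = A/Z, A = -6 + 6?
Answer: 33998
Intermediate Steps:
A = 0
m(Z) = 0 (m(Z) = 0/Z = 0)
u(O) = O + O² (u(O) = O² + O = O + O²)
n(y, F) = 123
(u(152) + n(-96, m(-2))) + 10619 = (152*(1 + 152) + 123) + 10619 = (152*153 + 123) + 10619 = (23256 + 123) + 10619 = 23379 + 10619 = 33998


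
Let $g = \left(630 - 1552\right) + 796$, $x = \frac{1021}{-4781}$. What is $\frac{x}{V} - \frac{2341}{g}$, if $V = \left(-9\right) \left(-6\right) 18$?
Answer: $\frac{86339741}{4647132} \approx 18.579$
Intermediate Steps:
$x = - \frac{1021}{4781}$ ($x = 1021 \left(- \frac{1}{4781}\right) = - \frac{1021}{4781} \approx -0.21355$)
$V = 972$ ($V = 54 \cdot 18 = 972$)
$g = -126$ ($g = -922 + 796 = -126$)
$\frac{x}{V} - \frac{2341}{g} = - \frac{1021}{4781 \cdot 972} - \frac{2341}{-126} = \left(- \frac{1021}{4781}\right) \frac{1}{972} - - \frac{2341}{126} = - \frac{1021}{4647132} + \frac{2341}{126} = \frac{86339741}{4647132}$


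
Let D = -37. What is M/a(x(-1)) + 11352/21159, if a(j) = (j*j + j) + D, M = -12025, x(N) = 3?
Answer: 3396277/7053 ≈ 481.54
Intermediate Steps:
a(j) = -37 + j + j² (a(j) = (j*j + j) - 37 = (j² + j) - 37 = (j + j²) - 37 = -37 + j + j²)
M/a(x(-1)) + 11352/21159 = -12025/(-37 + 3 + 3²) + 11352/21159 = -12025/(-37 + 3 + 9) + 11352*(1/21159) = -12025/(-25) + 3784/7053 = -12025*(-1/25) + 3784/7053 = 481 + 3784/7053 = 3396277/7053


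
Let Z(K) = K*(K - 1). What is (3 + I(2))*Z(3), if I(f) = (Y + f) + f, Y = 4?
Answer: 66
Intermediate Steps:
I(f) = 4 + 2*f (I(f) = (4 + f) + f = 4 + 2*f)
Z(K) = K*(-1 + K)
(3 + I(2))*Z(3) = (3 + (4 + 2*2))*(3*(-1 + 3)) = (3 + (4 + 4))*(3*2) = (3 + 8)*6 = 11*6 = 66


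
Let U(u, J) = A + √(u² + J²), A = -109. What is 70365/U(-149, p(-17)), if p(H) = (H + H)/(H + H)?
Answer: 7669785/10321 + 70365*√22202/10321 ≈ 1759.0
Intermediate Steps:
p(H) = 1 (p(H) = (2*H)/((2*H)) = (2*H)*(1/(2*H)) = 1)
U(u, J) = -109 + √(J² + u²) (U(u, J) = -109 + √(u² + J²) = -109 + √(J² + u²))
70365/U(-149, p(-17)) = 70365/(-109 + √(1² + (-149)²)) = 70365/(-109 + √(1 + 22201)) = 70365/(-109 + √22202)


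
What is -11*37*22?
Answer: -8954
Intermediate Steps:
-11*37*22 = -407*22 = -8954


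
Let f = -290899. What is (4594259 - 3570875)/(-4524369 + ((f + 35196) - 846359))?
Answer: -341128/1875477 ≈ -0.18189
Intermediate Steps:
(4594259 - 3570875)/(-4524369 + ((f + 35196) - 846359)) = (4594259 - 3570875)/(-4524369 + ((-290899 + 35196) - 846359)) = 1023384/(-4524369 + (-255703 - 846359)) = 1023384/(-4524369 - 1102062) = 1023384/(-5626431) = 1023384*(-1/5626431) = -341128/1875477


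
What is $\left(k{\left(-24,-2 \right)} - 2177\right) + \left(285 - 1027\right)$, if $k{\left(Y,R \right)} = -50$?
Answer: $-2969$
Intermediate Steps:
$\left(k{\left(-24,-2 \right)} - 2177\right) + \left(285 - 1027\right) = \left(-50 - 2177\right) + \left(285 - 1027\right) = -2227 + \left(285 - 1027\right) = -2227 - 742 = -2969$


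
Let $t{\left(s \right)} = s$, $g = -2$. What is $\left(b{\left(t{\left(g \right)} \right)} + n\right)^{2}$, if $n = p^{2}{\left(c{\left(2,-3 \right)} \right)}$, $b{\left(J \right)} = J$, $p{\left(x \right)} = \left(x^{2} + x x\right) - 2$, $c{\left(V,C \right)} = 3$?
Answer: $64516$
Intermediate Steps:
$p{\left(x \right)} = -2 + 2 x^{2}$ ($p{\left(x \right)} = \left(x^{2} + x^{2}\right) - 2 = 2 x^{2} - 2 = -2 + 2 x^{2}$)
$n = 256$ ($n = \left(-2 + 2 \cdot 3^{2}\right)^{2} = \left(-2 + 2 \cdot 9\right)^{2} = \left(-2 + 18\right)^{2} = 16^{2} = 256$)
$\left(b{\left(t{\left(g \right)} \right)} + n\right)^{2} = \left(-2 + 256\right)^{2} = 254^{2} = 64516$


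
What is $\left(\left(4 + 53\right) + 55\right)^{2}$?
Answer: $12544$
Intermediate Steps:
$\left(\left(4 + 53\right) + 55\right)^{2} = \left(57 + 55\right)^{2} = 112^{2} = 12544$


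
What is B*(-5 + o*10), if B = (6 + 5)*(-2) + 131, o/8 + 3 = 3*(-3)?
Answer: -105185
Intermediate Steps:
o = -96 (o = -24 + 8*(3*(-3)) = -24 + 8*(-9) = -24 - 72 = -96)
B = 109 (B = 11*(-2) + 131 = -22 + 131 = 109)
B*(-5 + o*10) = 109*(-5 - 96*10) = 109*(-5 - 960) = 109*(-965) = -105185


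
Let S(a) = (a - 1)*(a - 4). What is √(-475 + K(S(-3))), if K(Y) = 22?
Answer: I*√453 ≈ 21.284*I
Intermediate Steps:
S(a) = (-1 + a)*(-4 + a)
√(-475 + K(S(-3))) = √(-475 + 22) = √(-453) = I*√453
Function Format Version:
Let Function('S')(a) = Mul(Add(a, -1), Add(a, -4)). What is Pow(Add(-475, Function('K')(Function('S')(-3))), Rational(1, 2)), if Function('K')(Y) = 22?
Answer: Mul(I, Pow(453, Rational(1, 2))) ≈ Mul(21.284, I)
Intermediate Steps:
Function('S')(a) = Mul(Add(-1, a), Add(-4, a))
Pow(Add(-475, Function('K')(Function('S')(-3))), Rational(1, 2)) = Pow(Add(-475, 22), Rational(1, 2)) = Pow(-453, Rational(1, 2)) = Mul(I, Pow(453, Rational(1, 2)))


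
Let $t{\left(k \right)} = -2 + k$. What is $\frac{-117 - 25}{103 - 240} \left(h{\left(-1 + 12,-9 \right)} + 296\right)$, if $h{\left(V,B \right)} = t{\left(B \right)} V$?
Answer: $\frac{24850}{137} \approx 181.39$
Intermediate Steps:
$h{\left(V,B \right)} = V \left(-2 + B\right)$ ($h{\left(V,B \right)} = \left(-2 + B\right) V = V \left(-2 + B\right)$)
$\frac{-117 - 25}{103 - 240} \left(h{\left(-1 + 12,-9 \right)} + 296\right) = \frac{-117 - 25}{103 - 240} \left(\left(-1 + 12\right) \left(-2 - 9\right) + 296\right) = - \frac{142}{-137} \left(11 \left(-11\right) + 296\right) = \left(-142\right) \left(- \frac{1}{137}\right) \left(-121 + 296\right) = \frac{142}{137} \cdot 175 = \frac{24850}{137}$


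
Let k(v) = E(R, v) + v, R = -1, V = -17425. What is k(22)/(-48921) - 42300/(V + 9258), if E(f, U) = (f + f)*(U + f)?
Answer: 2069521640/399537807 ≈ 5.1798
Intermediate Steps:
E(f, U) = 2*f*(U + f) (E(f, U) = (2*f)*(U + f) = 2*f*(U + f))
k(v) = 2 - v (k(v) = 2*(-1)*(v - 1) + v = 2*(-1)*(-1 + v) + v = (2 - 2*v) + v = 2 - v)
k(22)/(-48921) - 42300/(V + 9258) = (2 - 1*22)/(-48921) - 42300/(-17425 + 9258) = (2 - 22)*(-1/48921) - 42300/(-8167) = -20*(-1/48921) - 42300*(-1/8167) = 20/48921 + 42300/8167 = 2069521640/399537807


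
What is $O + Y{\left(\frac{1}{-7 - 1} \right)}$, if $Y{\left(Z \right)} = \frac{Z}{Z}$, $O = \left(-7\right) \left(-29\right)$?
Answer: $204$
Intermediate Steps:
$O = 203$
$Y{\left(Z \right)} = 1$
$O + Y{\left(\frac{1}{-7 - 1} \right)} = 203 + 1 = 204$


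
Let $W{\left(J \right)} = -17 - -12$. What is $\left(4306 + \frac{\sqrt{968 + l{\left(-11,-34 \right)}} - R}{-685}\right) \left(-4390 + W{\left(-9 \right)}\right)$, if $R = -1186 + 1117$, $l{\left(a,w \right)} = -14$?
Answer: $- \frac{2592646539}{137} + \frac{2637 \sqrt{106}}{137} \approx -1.8924 \cdot 10^{7}$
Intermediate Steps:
$R = -69$
$W{\left(J \right)} = -5$ ($W{\left(J \right)} = -17 + 12 = -5$)
$\left(4306 + \frac{\sqrt{968 + l{\left(-11,-34 \right)}} - R}{-685}\right) \left(-4390 + W{\left(-9 \right)}\right) = \left(4306 + \frac{\sqrt{968 - 14} - -69}{-685}\right) \left(-4390 - 5\right) = \left(4306 + \left(\sqrt{954} + 69\right) \left(- \frac{1}{685}\right)\right) \left(-4395\right) = \left(4306 + \left(3 \sqrt{106} + 69\right) \left(- \frac{1}{685}\right)\right) \left(-4395\right) = \left(4306 + \left(69 + 3 \sqrt{106}\right) \left(- \frac{1}{685}\right)\right) \left(-4395\right) = \left(4306 - \left(\frac{69}{685} + \frac{3 \sqrt{106}}{685}\right)\right) \left(-4395\right) = \left(\frac{2949541}{685} - \frac{3 \sqrt{106}}{685}\right) \left(-4395\right) = - \frac{2592646539}{137} + \frac{2637 \sqrt{106}}{137}$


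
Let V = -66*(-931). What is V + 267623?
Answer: 329069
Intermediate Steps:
V = 61446
V + 267623 = 61446 + 267623 = 329069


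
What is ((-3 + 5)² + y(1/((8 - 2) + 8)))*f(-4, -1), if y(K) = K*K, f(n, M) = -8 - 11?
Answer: -14915/196 ≈ -76.097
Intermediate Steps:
f(n, M) = -19
y(K) = K²
((-3 + 5)² + y(1/((8 - 2) + 8)))*f(-4, -1) = ((-3 + 5)² + (1/((8 - 2) + 8))²)*(-19) = (2² + (1/(6 + 8))²)*(-19) = (4 + (1/14)²)*(-19) = (4 + 1/196)*(-19) = (785/196)*(-19) = -14915/196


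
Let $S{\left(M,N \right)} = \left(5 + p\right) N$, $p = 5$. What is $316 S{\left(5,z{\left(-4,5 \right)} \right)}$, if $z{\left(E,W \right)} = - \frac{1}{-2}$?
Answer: $1580$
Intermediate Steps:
$z{\left(E,W \right)} = \frac{1}{2}$ ($z{\left(E,W \right)} = \left(-1\right) \left(- \frac{1}{2}\right) = \frac{1}{2}$)
$S{\left(M,N \right)} = 10 N$ ($S{\left(M,N \right)} = \left(5 + 5\right) N = 10 N$)
$316 S{\left(5,z{\left(-4,5 \right)} \right)} = 316 \cdot 10 \cdot \frac{1}{2} = 316 \cdot 5 = 1580$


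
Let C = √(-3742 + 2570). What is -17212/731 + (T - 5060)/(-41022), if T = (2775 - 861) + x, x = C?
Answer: -8183383/348687 - I*√293/20511 ≈ -23.469 - 0.00083454*I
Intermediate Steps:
C = 2*I*√293 (C = √(-1172) = 2*I*√293 ≈ 34.234*I)
x = 2*I*√293 ≈ 34.234*I
T = 1914 + 2*I*√293 (T = (2775 - 861) + 2*I*√293 = 1914 + 2*I*√293 ≈ 1914.0 + 34.234*I)
-17212/731 + (T - 5060)/(-41022) = -17212/731 + ((1914 + 2*I*√293) - 5060)/(-41022) = -17212*1/731 + (-3146 + 2*I*√293)*(-1/41022) = -17212/731 + (1573/20511 - I*√293/20511) = -8183383/348687 - I*√293/20511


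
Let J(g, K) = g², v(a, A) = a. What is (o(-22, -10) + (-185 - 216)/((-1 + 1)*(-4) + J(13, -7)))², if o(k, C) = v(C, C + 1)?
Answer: 4372281/28561 ≈ 153.09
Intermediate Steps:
o(k, C) = C
(o(-22, -10) + (-185 - 216)/((-1 + 1)*(-4) + J(13, -7)))² = (-10 + (-185 - 216)/((-1 + 1)*(-4) + 13²))² = (-10 - 401/(0*(-4) + 169))² = (-10 - 401/(0 + 169))² = (-10 - 401/169)² = (-2091/169)² = 4372281/28561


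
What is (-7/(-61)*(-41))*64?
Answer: -18368/61 ≈ -301.11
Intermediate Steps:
(-7/(-61)*(-41))*64 = (-7*(-1/61)*(-41))*64 = ((7/61)*(-41))*64 = -287/61*64 = -18368/61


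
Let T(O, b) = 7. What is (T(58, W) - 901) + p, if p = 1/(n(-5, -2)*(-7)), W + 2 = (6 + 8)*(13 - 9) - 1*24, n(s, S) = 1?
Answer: -6259/7 ≈ -894.14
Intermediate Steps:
W = 30 (W = -2 + ((6 + 8)*(13 - 9) - 1*24) = -2 + (14*4 - 24) = -2 + (56 - 24) = -2 + 32 = 30)
p = -⅐ (p = 1/(1*(-7)) = 1/(-7) = -⅐ ≈ -0.14286)
(T(58, W) - 901) + p = (7 - 901) - ⅐ = -894 - ⅐ = -6259/7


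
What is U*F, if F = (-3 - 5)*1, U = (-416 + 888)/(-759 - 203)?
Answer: 1888/481 ≈ 3.9252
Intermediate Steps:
U = -236/481 (U = 472/(-962) = 472*(-1/962) = -236/481 ≈ -0.49064)
F = -8 (F = -8*1 = -8)
U*F = -236/481*(-8) = 1888/481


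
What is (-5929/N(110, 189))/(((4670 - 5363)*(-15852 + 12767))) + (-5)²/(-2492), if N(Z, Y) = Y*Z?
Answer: -93708121/9340701300 ≈ -0.010032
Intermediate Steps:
(-5929/N(110, 189))/(((4670 - 5363)*(-15852 + 12767))) + (-5)²/(-2492) = (-5929/(189*110))/(((4670 - 5363)*(-15852 + 12767))) + (-5)²/(-2492) = (-5929/20790)/((-693*(-3085))) + 25*(-1/2492) = -5929*1/20790/2137905 - 25/2492 = -77/270*1/2137905 - 25/2492 = -1/7496550 - 25/2492 = -93708121/9340701300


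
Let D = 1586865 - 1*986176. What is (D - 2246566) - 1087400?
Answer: -2733277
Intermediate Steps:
D = 600689 (D = 1586865 - 986176 = 600689)
(D - 2246566) - 1087400 = (600689 - 2246566) - 1087400 = -1645877 - 1087400 = -2733277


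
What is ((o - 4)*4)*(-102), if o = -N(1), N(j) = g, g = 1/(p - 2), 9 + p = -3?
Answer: 11220/7 ≈ 1602.9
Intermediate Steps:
p = -12 (p = -9 - 3 = -12)
g = -1/14 (g = 1/(-12 - 2) = 1/(-14) = -1/14 ≈ -0.071429)
N(j) = -1/14
o = 1/14 (o = -1*(-1/14) = 1/14 ≈ 0.071429)
((o - 4)*4)*(-102) = ((1/14 - 4)*4)*(-102) = -55/14*4*(-102) = -110/7*(-102) = 11220/7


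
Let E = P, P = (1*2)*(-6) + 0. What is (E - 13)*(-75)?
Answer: 1875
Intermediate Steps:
P = -12 (P = 2*(-6) + 0 = -12 + 0 = -12)
E = -12
(E - 13)*(-75) = (-12 - 13)*(-75) = -25*(-75) = 1875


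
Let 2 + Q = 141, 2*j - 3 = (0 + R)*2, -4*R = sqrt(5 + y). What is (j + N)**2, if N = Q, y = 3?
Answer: (281 - sqrt(2))**2/4 ≈ 19542.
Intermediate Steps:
R = -sqrt(2)/2 (R = -sqrt(5 + 3)/4 = -sqrt(2)/2 ≈ -0.70711)
j = 3/2 - sqrt(2)/2 (j = 3/2 + ((0 - sqrt(2)/2)*2)/2 = 3/2 + (-sqrt(2)/2*2)/2 = 3/2 + (-sqrt(2))/2 = 3/2 - sqrt(2)/2 ≈ 0.79289)
Q = 139 (Q = -2 + 141 = 139)
N = 139
(j + N)**2 = ((3/2 - sqrt(2)/2) + 139)**2 = (281/2 - sqrt(2)/2)**2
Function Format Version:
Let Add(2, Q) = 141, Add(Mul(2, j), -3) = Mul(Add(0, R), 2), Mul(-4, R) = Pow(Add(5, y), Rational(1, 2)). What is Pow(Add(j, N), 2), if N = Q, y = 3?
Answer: Mul(Rational(1, 4), Pow(Add(281, Mul(-1, Pow(2, Rational(1, 2)))), 2)) ≈ 19542.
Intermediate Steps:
R = Mul(Rational(-1, 2), Pow(2, Rational(1, 2))) (R = Mul(Rational(-1, 4), Pow(Add(5, 3), Rational(1, 2))) = Mul(Rational(-1, 4), Pow(8, Rational(1, 2))) = Mul(Rational(-1, 4), Mul(2, Pow(2, Rational(1, 2)))) = Mul(Rational(-1, 2), Pow(2, Rational(1, 2))) ≈ -0.70711)
j = Add(Rational(3, 2), Mul(Rational(-1, 2), Pow(2, Rational(1, 2)))) (j = Add(Rational(3, 2), Mul(Rational(1, 2), Mul(Add(0, Mul(Rational(-1, 2), Pow(2, Rational(1, 2)))), 2))) = Add(Rational(3, 2), Mul(Rational(1, 2), Mul(Mul(Rational(-1, 2), Pow(2, Rational(1, 2))), 2))) = Add(Rational(3, 2), Mul(Rational(1, 2), Mul(-1, Pow(2, Rational(1, 2))))) = Add(Rational(3, 2), Mul(Rational(-1, 2), Pow(2, Rational(1, 2)))) ≈ 0.79289)
Q = 139 (Q = Add(-2, 141) = 139)
N = 139
Pow(Add(j, N), 2) = Pow(Add(Add(Rational(3, 2), Mul(Rational(-1, 2), Pow(2, Rational(1, 2)))), 139), 2) = Pow(Add(Rational(281, 2), Mul(Rational(-1, 2), Pow(2, Rational(1, 2)))), 2)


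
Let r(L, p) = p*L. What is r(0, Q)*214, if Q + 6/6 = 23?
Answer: 0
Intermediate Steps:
Q = 22 (Q = -1 + 23 = 22)
r(L, p) = L*p
r(0, Q)*214 = (0*22)*214 = 0*214 = 0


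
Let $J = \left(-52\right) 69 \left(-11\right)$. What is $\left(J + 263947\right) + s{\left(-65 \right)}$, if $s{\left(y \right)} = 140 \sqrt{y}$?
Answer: $303415 + 140 i \sqrt{65} \approx 3.0342 \cdot 10^{5} + 1128.7 i$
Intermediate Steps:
$J = 39468$ ($J = \left(-3588\right) \left(-11\right) = 39468$)
$\left(J + 263947\right) + s{\left(-65 \right)} = \left(39468 + 263947\right) + 140 \sqrt{-65} = 303415 + 140 i \sqrt{65}$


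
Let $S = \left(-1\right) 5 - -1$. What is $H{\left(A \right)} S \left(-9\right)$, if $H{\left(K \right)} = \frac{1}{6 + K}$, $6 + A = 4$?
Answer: $9$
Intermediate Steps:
$A = -2$ ($A = -6 + 4 = -2$)
$S = -4$ ($S = -5 + 1 = -4$)
$H{\left(A \right)} S \left(-9\right) = \frac{1}{6 - 2} \left(-4\right) \left(-9\right) = \frac{1}{4} \left(-4\right) \left(-9\right) = \left(-1\right) \left(-9\right) = 9$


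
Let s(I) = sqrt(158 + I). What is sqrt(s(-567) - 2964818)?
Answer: sqrt(-2964818 + I*sqrt(409)) ≈ 0.006 + 1721.9*I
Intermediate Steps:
sqrt(s(-567) - 2964818) = sqrt(sqrt(158 - 567) - 2964818) = sqrt(sqrt(-409) - 2964818) = sqrt(I*sqrt(409) - 2964818) = sqrt(-2964818 + I*sqrt(409))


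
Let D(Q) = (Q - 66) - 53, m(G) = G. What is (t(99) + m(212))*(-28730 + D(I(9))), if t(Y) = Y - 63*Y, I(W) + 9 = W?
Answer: 170959174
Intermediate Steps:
I(W) = -9 + W
D(Q) = -119 + Q (D(Q) = (-66 + Q) - 53 = -119 + Q)
t(Y) = -62*Y (t(Y) = Y - 63*Y = -62*Y)
(t(99) + m(212))*(-28730 + D(I(9))) = (-62*99 + 212)*(-28730 + (-119 + (-9 + 9))) = (-6138 + 212)*(-28730 + (-119 + 0)) = -5926*(-28730 - 119) = -5926*(-28849) = 170959174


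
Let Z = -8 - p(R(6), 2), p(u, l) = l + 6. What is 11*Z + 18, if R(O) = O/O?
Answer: -158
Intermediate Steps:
R(O) = 1
p(u, l) = 6 + l
Z = -16 (Z = -8 - (6 + 2) = -8 - 1*8 = -8 - 8 = -16)
11*Z + 18 = 11*(-16) + 18 = -176 + 18 = -158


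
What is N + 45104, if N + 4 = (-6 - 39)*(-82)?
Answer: 48790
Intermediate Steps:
N = 3686 (N = -4 + (-6 - 39)*(-82) = -4 - 45*(-82) = -4 + 3690 = 3686)
N + 45104 = 3686 + 45104 = 48790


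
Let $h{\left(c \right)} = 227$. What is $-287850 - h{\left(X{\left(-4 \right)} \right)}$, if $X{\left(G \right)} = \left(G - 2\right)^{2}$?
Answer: $-288077$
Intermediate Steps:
$X{\left(G \right)} = \left(-2 + G\right)^{2}$
$-287850 - h{\left(X{\left(-4 \right)} \right)} = -287850 - 227 = -288077$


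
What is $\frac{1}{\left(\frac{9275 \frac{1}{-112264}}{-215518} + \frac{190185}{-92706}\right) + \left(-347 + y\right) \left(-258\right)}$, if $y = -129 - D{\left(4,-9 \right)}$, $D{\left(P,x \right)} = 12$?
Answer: $\frac{373835596931152}{47066630077916112913} \approx 7.9427 \cdot 10^{-6}$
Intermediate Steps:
$y = -141$ ($y = -129 - 12 = -141$)
$\frac{1}{\left(\frac{9275 \frac{1}{-112264}}{-215518} + \frac{190185}{-92706}\right) + \left(-347 + y\right) \left(-258\right)} = \frac{1}{\left(\frac{9275 \frac{1}{-112264}}{-215518} + \frac{190185}{-92706}\right) + \left(-347 - 141\right) \left(-258\right)} = \frac{1}{\left(9275 \left(- \frac{1}{112264}\right) \left(- \frac{1}{215518}\right) + 190185 \left(- \frac{1}{92706}\right)\right) - -125904} = \frac{1}{\left(\left(- \frac{9275}{112264}\right) \left(- \frac{1}{215518}\right) - \frac{63395}{30902}\right) + 125904} = \frac{1}{\left(\frac{9275}{24194912752} - \frac{63395}{30902}\right) + 125904} = \frac{1}{- \frac{766918103648495}{373835596931152} + 125904} = \frac{1}{\frac{47066630077916112913}{373835596931152}} = \frac{373835596931152}{47066630077916112913}$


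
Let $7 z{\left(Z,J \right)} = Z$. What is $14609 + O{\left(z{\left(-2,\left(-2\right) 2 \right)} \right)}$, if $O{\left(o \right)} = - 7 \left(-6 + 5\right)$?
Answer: $14616$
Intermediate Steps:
$z{\left(Z,J \right)} = \frac{Z}{7}$
$O{\left(o \right)} = 7$ ($O{\left(o \right)} = \left(-7\right) \left(-1\right) = 7$)
$14609 + O{\left(z{\left(-2,\left(-2\right) 2 \right)} \right)} = 14609 + 7 = 14616$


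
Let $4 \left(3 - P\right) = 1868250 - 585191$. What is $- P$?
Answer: $\frac{1283047}{4} \approx 3.2076 \cdot 10^{5}$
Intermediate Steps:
$P = - \frac{1283047}{4}$ ($P = 3 - \frac{1868250 - 585191}{4} = 3 - \frac{1283059}{4} = - \frac{1283047}{4} \approx -3.2076 \cdot 10^{5}$)
$- P = \left(-1\right) \left(- \frac{1283047}{4}\right) = \frac{1283047}{4}$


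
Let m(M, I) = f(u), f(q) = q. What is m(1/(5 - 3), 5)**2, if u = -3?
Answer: 9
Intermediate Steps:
m(M, I) = -3
m(1/(5 - 3), 5)**2 = (-3)**2 = 9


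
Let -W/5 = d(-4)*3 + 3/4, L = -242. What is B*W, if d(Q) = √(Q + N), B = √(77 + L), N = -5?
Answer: 15*√165*(12 - I)/4 ≈ 578.04 - 48.17*I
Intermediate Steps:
B = I*√165 (B = √(77 - 242) = √(-165) = I*√165 ≈ 12.845*I)
d(Q) = √(-5 + Q) (d(Q) = √(Q - 5) = √(-5 + Q))
W = -15/4 - 45*I (W = -5*(√(-5 - 4)*3 + 3/4) = -5*(√(-9)*3 + 3*(¼)) = -5*((3*I)*3 + ¾) = -5*(9*I + ¾) = -5*(¾ + 9*I) = -15/4 - 45*I ≈ -3.75 - 45.0*I)
B*W = (I*√165)*(-15/4 - 45*I) = I*√165*(-15/4 - 45*I)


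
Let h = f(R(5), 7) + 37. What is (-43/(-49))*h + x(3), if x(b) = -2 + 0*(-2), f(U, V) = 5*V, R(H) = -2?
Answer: 2998/49 ≈ 61.184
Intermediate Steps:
x(b) = -2 (x(b) = -2 + 0 = -2)
h = 72 (h = 5*7 + 37 = 35 + 37 = 72)
(-43/(-49))*h + x(3) = -43/(-49)*72 - 2 = -43*(-1/49)*72 - 2 = (43/49)*72 - 2 = 3096/49 - 2 = 2998/49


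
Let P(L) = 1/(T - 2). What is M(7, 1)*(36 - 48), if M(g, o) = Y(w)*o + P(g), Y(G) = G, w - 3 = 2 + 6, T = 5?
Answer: -136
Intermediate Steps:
P(L) = 1/3 (P(L) = 1/(5 - 2) = 1/3)
w = 11 (w = 3 + (2 + 6) = 3 + 8 = 11)
M(g, o) = 1/3 + 11*o (M(g, o) = 11*o + 1/3 = 1/3 + 11*o)
M(7, 1)*(36 - 48) = (1/3 + 11*1)*(36 - 48) = (1/3 + 11)*(-12) = (34/3)*(-12) = -136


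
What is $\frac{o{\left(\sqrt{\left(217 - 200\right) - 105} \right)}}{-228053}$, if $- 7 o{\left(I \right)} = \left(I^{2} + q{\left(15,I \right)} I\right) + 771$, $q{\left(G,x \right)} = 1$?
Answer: $\frac{683}{1596371} + \frac{2 i \sqrt{22}}{1596371} \approx 0.00042785 + 5.8763 \cdot 10^{-6} i$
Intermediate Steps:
$o{\left(I \right)} = - \frac{771}{7} - \frac{I}{7} - \frac{I^{2}}{7}$ ($o{\left(I \right)} = - \frac{\left(I^{2} + 1 I\right) + 771}{7} = - \frac{\left(I^{2} + I\right) + 771}{7} = - \frac{\left(I + I^{2}\right) + 771}{7} = - \frac{771 + I + I^{2}}{7} = - \frac{771}{7} - \frac{I}{7} - \frac{I^{2}}{7}$)
$\frac{o{\left(\sqrt{\left(217 - 200\right) - 105} \right)}}{-228053} = \frac{- \frac{771}{7} - \frac{\sqrt{\left(217 - 200\right) - 105}}{7} - \frac{\left(\sqrt{\left(217 - 200\right) - 105}\right)^{2}}{7}}{-228053} = \left(- \frac{771}{7} - \frac{\sqrt{\left(217 - 200\right) - 105}}{7} - \frac{\left(\sqrt{\left(217 - 200\right) - 105}\right)^{2}}{7}\right) \left(- \frac{1}{228053}\right) = \left(- \frac{771}{7} - \frac{\sqrt{17 - 105}}{7} - \frac{\left(\sqrt{17 - 105}\right)^{2}}{7}\right) \left(- \frac{1}{228053}\right) = \left(- \frac{771}{7} - \frac{\sqrt{-88}}{7} - \frac{\left(\sqrt{-88}\right)^{2}}{7}\right) \left(- \frac{1}{228053}\right) = \left(- \frac{771}{7} - \frac{2 i \sqrt{22}}{7} - \frac{\left(2 i \sqrt{22}\right)^{2}}{7}\right) \left(- \frac{1}{228053}\right) = \left(- \frac{771}{7} - \frac{2 i \sqrt{22}}{7} - - \frac{88}{7}\right) \left(- \frac{1}{228053}\right) = \left(- \frac{771}{7} - \frac{2 i \sqrt{22}}{7} + \frac{88}{7}\right) \left(- \frac{1}{228053}\right) = \left(- \frac{683}{7} - \frac{2 i \sqrt{22}}{7}\right) \left(- \frac{1}{228053}\right) = \frac{683}{1596371} + \frac{2 i \sqrt{22}}{1596371}$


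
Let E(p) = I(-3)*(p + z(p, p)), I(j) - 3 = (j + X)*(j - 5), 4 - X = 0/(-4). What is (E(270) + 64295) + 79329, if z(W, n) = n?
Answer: 140924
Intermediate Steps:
X = 4 (X = 4 - 0/(-4) = 4 - 0*(-1)/4 = 4 - 1*0 = 4 + 0 = 4)
I(j) = 3 + (-5 + j)*(4 + j) (I(j) = 3 + (j + 4)*(j - 5) = 3 + (4 + j)*(-5 + j) = 3 + (-5 + j)*(4 + j))
E(p) = -10*p (E(p) = (-17 + (-3)**2 - 1*(-3))*(p + p) = (-17 + 9 + 3)*(2*p) = -10*p)
(E(270) + 64295) + 79329 = (-10*270 + 64295) + 79329 = (-2700 + 64295) + 79329 = 61595 + 79329 = 140924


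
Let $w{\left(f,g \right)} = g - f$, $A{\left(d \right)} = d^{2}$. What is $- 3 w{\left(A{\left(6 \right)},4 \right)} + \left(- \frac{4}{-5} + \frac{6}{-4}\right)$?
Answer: $\frac{953}{10} \approx 95.3$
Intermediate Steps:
$- 3 w{\left(A{\left(6 \right)},4 \right)} + \left(- \frac{4}{-5} + \frac{6}{-4}\right) = - 3 \left(4 - 6^{2}\right) + \left(- \frac{4}{-5} + \frac{6}{-4}\right) = - 3 \left(4 - 36\right) + \left(\left(-4\right) \left(- \frac{1}{5}\right) + 6 \left(- \frac{1}{4}\right)\right) = - 3 \left(4 - 36\right) + \left(\frac{4}{5} - \frac{3}{2}\right) = \left(-3\right) \left(-32\right) - \frac{7}{10} = 96 - \frac{7}{10} = \frac{953}{10}$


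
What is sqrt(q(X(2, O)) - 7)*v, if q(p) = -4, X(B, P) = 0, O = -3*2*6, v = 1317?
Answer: 1317*I*sqrt(11) ≈ 4368.0*I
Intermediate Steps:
O = -36 (O = -6*6 = -36)
sqrt(q(X(2, O)) - 7)*v = sqrt(-4 - 7)*1317 = sqrt(-11)*1317 = (I*sqrt(11))*1317 = 1317*I*sqrt(11)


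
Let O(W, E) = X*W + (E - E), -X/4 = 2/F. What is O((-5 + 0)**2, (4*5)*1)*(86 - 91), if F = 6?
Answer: 500/3 ≈ 166.67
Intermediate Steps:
X = -4/3 (X = -8/6 = -4*1/3 = -4/3 ≈ -1.3333)
O(W, E) = -4*W/3 (O(W, E) = -4*W/3 + (E - E) = -4*W/3 + 0 = -4*W/3)
O((-5 + 0)**2, (4*5)*1)*(86 - 91) = (-4*(-5 + 0)**2/3)*(86 - 91) = -4/3*(-5)**2*(-5) = -4/3*25*(-5) = -100/3*(-5) = 500/3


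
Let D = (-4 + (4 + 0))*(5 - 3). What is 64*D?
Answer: 0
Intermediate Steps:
D = 0 (D = (-4 + 4)*2 = 0*2 = 0)
64*D = 64*0 = 0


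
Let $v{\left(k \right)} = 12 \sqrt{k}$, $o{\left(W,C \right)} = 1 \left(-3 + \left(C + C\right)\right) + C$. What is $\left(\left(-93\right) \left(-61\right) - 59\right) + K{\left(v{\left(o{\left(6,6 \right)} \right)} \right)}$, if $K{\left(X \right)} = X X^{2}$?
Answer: $5614 + 25920 \sqrt{15} \approx 1.06 \cdot 10^{5}$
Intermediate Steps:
$o{\left(W,C \right)} = -3 + 3 C$ ($o{\left(W,C \right)} = 1 \left(-3 + 2 C\right) + C = \left(-3 + 2 C\right) + C = -3 + 3 C$)
$K{\left(X \right)} = X^{3}$
$\left(\left(-93\right) \left(-61\right) - 59\right) + K{\left(v{\left(o{\left(6,6 \right)} \right)} \right)} = \left(\left(-93\right) \left(-61\right) - 59\right) + \left(12 \sqrt{-3 + 3 \cdot 6}\right)^{3} = \left(5673 - 59\right) + \left(12 \sqrt{-3 + 18}\right)^{3} = 5614 + \left(12 \sqrt{15}\right)^{3} = 5614 + 25920 \sqrt{15}$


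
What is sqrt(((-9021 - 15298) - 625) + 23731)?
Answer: I*sqrt(1213) ≈ 34.828*I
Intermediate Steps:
sqrt(((-9021 - 15298) - 625) + 23731) = sqrt((-24319 - 625) + 23731) = sqrt(-24944 + 23731) = sqrt(-1213) = I*sqrt(1213)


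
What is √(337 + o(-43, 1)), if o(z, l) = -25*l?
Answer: 2*√78 ≈ 17.664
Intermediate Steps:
√(337 + o(-43, 1)) = √(337 - 25*1) = √(337 - 25) = √312 = 2*√78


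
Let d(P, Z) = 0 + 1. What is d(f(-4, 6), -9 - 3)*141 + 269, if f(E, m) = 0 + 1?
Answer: 410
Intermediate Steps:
f(E, m) = 1
d(P, Z) = 1
d(f(-4, 6), -9 - 3)*141 + 269 = 1*141 + 269 = 141 + 269 = 410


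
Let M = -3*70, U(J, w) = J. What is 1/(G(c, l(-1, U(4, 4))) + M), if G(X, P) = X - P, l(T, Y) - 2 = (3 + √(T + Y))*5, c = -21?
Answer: -248/61429 + 5*√3/61429 ≈ -0.0038962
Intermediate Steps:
l(T, Y) = 17 + 5*√(T + Y) (l(T, Y) = 2 + (3 + √(T + Y))*5 = 2 + (15 + 5*√(T + Y)) = 17 + 5*√(T + Y))
M = -210
1/(G(c, l(-1, U(4, 4))) + M) = 1/((-21 - (17 + 5*√(-1 + 4))) - 210) = 1/((-21 - (17 + 5*√3)) - 210) = 1/((-21 + (-17 - 5*√3)) - 210) = 1/((-38 - 5*√3) - 210) = 1/(-248 - 5*√3)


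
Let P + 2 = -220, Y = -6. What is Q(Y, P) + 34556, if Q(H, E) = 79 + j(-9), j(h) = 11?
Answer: 34646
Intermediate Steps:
P = -222 (P = -2 - 220 = -222)
Q(H, E) = 90 (Q(H, E) = 79 + 11 = 90)
Q(Y, P) + 34556 = 90 + 34556 = 34646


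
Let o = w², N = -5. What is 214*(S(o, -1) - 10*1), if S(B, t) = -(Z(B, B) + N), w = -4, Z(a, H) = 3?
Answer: -1712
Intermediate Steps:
o = 16 (o = (-4)² = 16)
S(B, t) = 2 (S(B, t) = -(3 - 5) = -1*(-2) = 2)
214*(S(o, -1) - 10*1) = 214*(2 - 10*1) = 214*(2 - 10) = 214*(-8) = -1712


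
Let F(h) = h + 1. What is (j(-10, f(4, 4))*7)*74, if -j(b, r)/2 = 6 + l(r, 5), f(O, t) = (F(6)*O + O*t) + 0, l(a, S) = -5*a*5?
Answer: 1133384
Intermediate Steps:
F(h) = 1 + h
l(a, S) = -25*a
f(O, t) = 7*O + O*t (f(O, t) = ((1 + 6)*O + O*t) + 0 = (7*O + O*t) + 0 = 7*O + O*t)
j(b, r) = -12 + 50*r (j(b, r) = -2*(6 - 25*r) = -12 + 50*r)
(j(-10, f(4, 4))*7)*74 = ((-12 + 50*(4*(7 + 4)))*7)*74 = ((-12 + 50*(4*11))*7)*74 = ((-12 + 50*44)*7)*74 = ((-12 + 2200)*7)*74 = (2188*7)*74 = 15316*74 = 1133384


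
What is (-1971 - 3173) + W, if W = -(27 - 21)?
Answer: -5150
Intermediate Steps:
W = -6 (W = -1*6 = -6)
(-1971 - 3173) + W = (-1971 - 3173) - 6 = -5144 - 6 = -5150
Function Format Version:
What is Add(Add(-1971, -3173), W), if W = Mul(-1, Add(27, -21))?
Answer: -5150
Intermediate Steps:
W = -6 (W = Mul(-1, 6) = -6)
Add(Add(-1971, -3173), W) = Add(Add(-1971, -3173), -6) = Add(-5144, -6) = -5150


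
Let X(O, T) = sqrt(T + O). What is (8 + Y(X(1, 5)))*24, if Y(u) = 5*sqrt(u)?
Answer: 192 + 120*6**(1/4) ≈ 379.81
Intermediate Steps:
X(O, T) = sqrt(O + T)
(8 + Y(X(1, 5)))*24 = (8 + 5*sqrt(sqrt(1 + 5)))*24 = (8 + 5*sqrt(sqrt(6)))*24 = (8 + 5*6**(1/4))*24 = 192 + 120*6**(1/4)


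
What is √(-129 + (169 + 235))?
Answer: 5*√11 ≈ 16.583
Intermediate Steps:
√(-129 + (169 + 235)) = √(-129 + 404) = √275 = 5*√11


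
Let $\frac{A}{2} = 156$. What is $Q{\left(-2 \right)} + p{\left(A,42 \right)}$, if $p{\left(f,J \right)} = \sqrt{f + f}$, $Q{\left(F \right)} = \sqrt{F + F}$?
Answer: $2 i + 4 \sqrt{39} \approx 24.98 + 2.0 i$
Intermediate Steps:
$A = 312$ ($A = 2 \cdot 156 = 312$)
$Q{\left(F \right)} = \sqrt{2} \sqrt{F}$ ($Q{\left(F \right)} = \sqrt{2 F} = \sqrt{2} \sqrt{F}$)
$p{\left(f,J \right)} = \sqrt{2} \sqrt{f}$ ($p{\left(f,J \right)} = \sqrt{2 f} = \sqrt{2} \sqrt{f}$)
$Q{\left(-2 \right)} + p{\left(A,42 \right)} = \sqrt{2} \sqrt{-2} + \sqrt{2} \sqrt{312} = \sqrt{2} i \sqrt{2} + \sqrt{2} \cdot 2 \sqrt{78} = 2 i + 4 \sqrt{39}$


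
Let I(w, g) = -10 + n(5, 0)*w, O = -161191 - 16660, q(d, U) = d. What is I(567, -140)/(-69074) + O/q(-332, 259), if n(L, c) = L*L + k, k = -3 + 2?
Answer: 6140182719/11466284 ≈ 535.50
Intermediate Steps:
k = -1
n(L, c) = -1 + L² (n(L, c) = L*L - 1 = L² - 1 = -1 + L²)
O = -177851
I(w, g) = -10 + 24*w (I(w, g) = -10 + (-1 + 5²)*w = -10 + (-1 + 25)*w = -10 + 24*w)
I(567, -140)/(-69074) + O/q(-332, 259) = (-10 + 24*567)/(-69074) - 177851/(-332) = (-10 + 13608)*(-1/69074) - 177851*(-1/332) = 13598*(-1/69074) + 177851/332 = -6799/34537 + 177851/332 = 6140182719/11466284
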